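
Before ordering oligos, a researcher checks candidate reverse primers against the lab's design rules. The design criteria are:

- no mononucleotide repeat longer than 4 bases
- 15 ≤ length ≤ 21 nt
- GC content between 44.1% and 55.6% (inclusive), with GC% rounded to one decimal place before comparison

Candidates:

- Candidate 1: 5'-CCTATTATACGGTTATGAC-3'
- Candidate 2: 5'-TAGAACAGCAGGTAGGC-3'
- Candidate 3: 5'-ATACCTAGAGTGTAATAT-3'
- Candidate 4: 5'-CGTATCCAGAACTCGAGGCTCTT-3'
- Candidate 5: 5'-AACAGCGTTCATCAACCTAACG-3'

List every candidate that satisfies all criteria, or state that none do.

Candidate 1 (19 nt, A=5 T=7 G=3 C=4): longest run = 2 ✓; length 19 ✓; GC 7/19 = 36.8%, outside 44.1–55.6% ✗ — fails.
Candidate 2 (17 nt, A=6 T=2 G=6 C=3): longest run = 2 ✓; length 17 ✓; GC 9/17 = 52.9% ✓ — passes.
Candidate 3 (18 nt, A=7 T=6 G=3 C=2): longest run = 2 ✓; length 18 ✓; GC 5/18 = 27.8%, outside 44.1–55.6% ✗ — fails.
Candidate 4 (23 nt, A=5 T=6 G=5 C=7): longest run = 2 ✓; length 23, outside 15–21 ✗; GC 12/23 = 52.2% ✓ — fails.
Candidate 5 (22 nt, A=8 T=4 G=3 C=7): longest run = 2 ✓; length 22, outside 15–21 ✗; GC 10/22 = 45.5% ✓ — fails.

Candidate 2 only.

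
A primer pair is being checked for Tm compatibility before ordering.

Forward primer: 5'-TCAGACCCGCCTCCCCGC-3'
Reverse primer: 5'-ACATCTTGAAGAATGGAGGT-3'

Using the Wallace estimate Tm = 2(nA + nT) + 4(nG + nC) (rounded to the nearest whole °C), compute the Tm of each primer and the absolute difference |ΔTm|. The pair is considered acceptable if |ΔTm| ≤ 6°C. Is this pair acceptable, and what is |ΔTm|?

|ΔTm| = 8°C; the pair is not acceptable.

Forward: A=2 T=2 G=3 C=11 → Tm = 2·4 + 4·14 = 64°C.
Reverse: A=7 T=5 G=6 C=2 → Tm = 2·12 + 4·8 = 56°C.
|ΔTm| = |64 − 56| = 8°C, > 6°C.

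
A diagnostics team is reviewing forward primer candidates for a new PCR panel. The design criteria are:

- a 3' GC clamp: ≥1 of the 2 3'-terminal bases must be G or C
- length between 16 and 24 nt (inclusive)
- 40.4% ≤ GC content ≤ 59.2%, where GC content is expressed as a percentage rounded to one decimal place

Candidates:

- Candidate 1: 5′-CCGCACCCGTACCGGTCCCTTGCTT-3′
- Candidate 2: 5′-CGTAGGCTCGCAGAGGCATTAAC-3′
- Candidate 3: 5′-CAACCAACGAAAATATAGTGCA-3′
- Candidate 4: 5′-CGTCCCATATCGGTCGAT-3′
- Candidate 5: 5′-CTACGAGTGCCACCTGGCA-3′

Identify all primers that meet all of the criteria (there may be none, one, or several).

Candidate 1 (25 nt, A=2 T=6 G=5 C=12): 3' end TT has 0 G/C, need ≥1 ✗; length 25, outside 16–24 ✗; GC 17/25 = 68.0%, outside 40.4–59.2% ✗ — fails.
Candidate 2 (23 nt, A=6 T=4 G=7 C=6): 3' end AC has 1 G/C ✓; length 23 ✓; GC 13/23 = 56.5% ✓ — passes.
Candidate 3 (22 nt, A=11 T=3 G=3 C=5): 3' end CA has 1 G/C ✓; length 22 ✓; GC 8/22 = 36.4%, outside 40.4–59.2% ✗ — fails.
Candidate 4 (18 nt, A=3 T=5 G=4 C=6): 3' end AT has 0 G/C, need ≥1 ✗; length 18 ✓; GC 10/18 = 55.6% ✓ — fails.
Candidate 5 (19 nt, A=4 T=3 G=5 C=7): 3' end CA has 1 G/C ✓; length 19 ✓; GC 12/19 = 63.2%, outside 40.4–59.2% ✗ — fails.

Candidate 2 only.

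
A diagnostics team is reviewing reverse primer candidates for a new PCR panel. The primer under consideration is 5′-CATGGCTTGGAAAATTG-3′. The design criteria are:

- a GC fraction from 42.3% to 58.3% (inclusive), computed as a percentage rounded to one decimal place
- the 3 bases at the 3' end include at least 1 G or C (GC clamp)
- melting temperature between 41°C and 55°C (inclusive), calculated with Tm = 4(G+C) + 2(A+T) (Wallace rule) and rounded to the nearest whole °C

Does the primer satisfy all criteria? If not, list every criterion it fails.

Fails: GC content.

Base counts: A=5, T=5, G=5, C=2 (length 17).
GC content: GC 7/17 = 41.2%, outside 42.3–58.3% ✗
GC clamp: 3' end TTG has 1 G/C ✓
Tm: Tm = 2·10 + 4·7 = 48°C ✓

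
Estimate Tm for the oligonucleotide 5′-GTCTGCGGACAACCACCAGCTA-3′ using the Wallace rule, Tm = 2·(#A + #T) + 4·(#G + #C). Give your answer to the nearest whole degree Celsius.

70°C

Base counts: A=6, T=3, G=5, C=8 (length 22).
Tm = 2·(6+3) + 4·(5+8) = 2·9 + 4·13 = 18 + 52 = 70°C.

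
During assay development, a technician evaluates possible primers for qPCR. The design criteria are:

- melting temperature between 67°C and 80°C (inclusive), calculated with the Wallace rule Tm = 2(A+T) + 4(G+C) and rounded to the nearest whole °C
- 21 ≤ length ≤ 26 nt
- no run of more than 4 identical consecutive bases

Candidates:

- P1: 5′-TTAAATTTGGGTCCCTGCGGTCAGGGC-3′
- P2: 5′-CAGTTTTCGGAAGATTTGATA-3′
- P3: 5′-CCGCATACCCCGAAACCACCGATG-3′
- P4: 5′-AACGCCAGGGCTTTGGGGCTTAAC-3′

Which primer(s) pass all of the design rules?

P1 (27 nt, A=4 T=8 G=9 C=6): Tm = 2·12 + 4·15 = 84°C, outside 67–80°C ✗; length 27, outside 21–26 ✗; longest run = 3 ✓ — fails.
P2 (21 nt, A=6 T=8 G=5 C=2): Tm = 2·14 + 4·7 = 56°C, outside 67–80°C ✗; length 21 ✓; longest run = 4 ✓ — fails.
P3 (24 nt, A=7 T=2 G=4 C=11): Tm = 2·9 + 4·15 = 78°C ✓; length 24 ✓; longest run = 4 ✓ — passes.
P4 (24 nt, A=5 T=5 G=8 C=6): Tm = 2·10 + 4·14 = 76°C ✓; length 24 ✓; longest run = 4 ✓ — passes.

P3 and P4.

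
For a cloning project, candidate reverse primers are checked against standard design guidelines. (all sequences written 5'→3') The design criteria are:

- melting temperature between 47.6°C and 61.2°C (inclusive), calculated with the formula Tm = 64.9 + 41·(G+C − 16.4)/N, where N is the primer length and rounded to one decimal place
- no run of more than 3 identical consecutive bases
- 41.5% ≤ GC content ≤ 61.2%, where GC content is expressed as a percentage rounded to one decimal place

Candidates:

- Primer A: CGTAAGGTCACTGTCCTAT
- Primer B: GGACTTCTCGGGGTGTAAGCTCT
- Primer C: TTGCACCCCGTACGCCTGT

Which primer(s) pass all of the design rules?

Primer A only.

Primer A (19 nt, A=4 T=6 G=4 C=5): Tm = 64.9 + 41·(9 − 16.4)/19 = 48.9°C ✓; longest run = 2 ✓; GC 9/19 = 47.4% ✓ — passes.
Primer B (23 nt, A=3 T=7 G=8 C=5): Tm = 64.9 + 41·(13 − 16.4)/23 = 58.8°C ✓; longest run = 4, exceeds 3 ✗; GC 13/23 = 56.5% ✓ — fails.
Primer C (19 nt, A=2 T=5 G=4 C=8): Tm = 64.9 + 41·(12 − 16.4)/19 = 55.4°C ✓; longest run = 4, exceeds 3 ✗; GC 12/19 = 63.2%, outside 41.5–61.2% ✗ — fails.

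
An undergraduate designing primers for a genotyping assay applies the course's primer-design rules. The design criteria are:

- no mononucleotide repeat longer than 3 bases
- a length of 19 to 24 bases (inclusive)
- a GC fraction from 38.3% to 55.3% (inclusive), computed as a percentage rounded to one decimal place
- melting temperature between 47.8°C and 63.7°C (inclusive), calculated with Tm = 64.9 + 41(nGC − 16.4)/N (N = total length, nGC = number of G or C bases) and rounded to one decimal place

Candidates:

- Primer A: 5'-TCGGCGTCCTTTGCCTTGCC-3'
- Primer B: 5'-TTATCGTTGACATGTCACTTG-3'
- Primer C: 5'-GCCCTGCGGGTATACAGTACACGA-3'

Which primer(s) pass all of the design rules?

Primer A (20 nt, A=0 T=7 G=5 C=8): longest run = 3 ✓; length 20 ✓; GC 13/20 = 65.0%, outside 38.3–55.3% ✗; Tm = 64.9 + 41·(13 − 16.4)/20 = 57.9°C ✓ — fails.
Primer B (21 nt, A=4 T=9 G=4 C=4): longest run = 2 ✓; length 21 ✓; GC 8/21 = 38.1%, outside 38.3–55.3% ✗; Tm = 64.9 + 41·(8 − 16.4)/21 = 48.5°C ✓ — fails.
Primer C (24 nt, A=6 T=4 G=7 C=7): longest run = 3 ✓; length 24 ✓; GC 14/24 = 58.3%, outside 38.3–55.3% ✗; Tm = 64.9 + 41·(14 − 16.4)/24 = 60.8°C ✓ — fails.

None of the candidates satisfy all criteria.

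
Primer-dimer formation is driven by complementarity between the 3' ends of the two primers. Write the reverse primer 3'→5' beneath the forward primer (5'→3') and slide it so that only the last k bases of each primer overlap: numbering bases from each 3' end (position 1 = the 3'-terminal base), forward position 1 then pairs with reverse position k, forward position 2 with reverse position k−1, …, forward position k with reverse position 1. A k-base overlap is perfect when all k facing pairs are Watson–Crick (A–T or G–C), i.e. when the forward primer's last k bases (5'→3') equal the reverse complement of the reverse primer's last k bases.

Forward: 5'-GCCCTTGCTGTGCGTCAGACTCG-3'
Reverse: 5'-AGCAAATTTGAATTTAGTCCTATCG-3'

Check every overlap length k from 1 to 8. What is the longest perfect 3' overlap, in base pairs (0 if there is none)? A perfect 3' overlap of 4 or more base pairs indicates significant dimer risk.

Longest perfect overlap: 2 complementary base pairs; below the dimer-risk threshold (threshold 4).

Last 8 bases (5'→3') — forward …CAGACTCG, reverse …TCCTATCG.
Reverse complement of the reverse primer's last 8 bases: CGATAGGA; its first k bases are the reverse complement of the reverse primer's last k bases, so a perfect k-base overlap needs the forward primer's last k bases to equal them.
Comparing (forward last k vs required): k=1: G vs C ✗; k=2: CG vs CG ✓; k=3: TCG vs CGA ✗; k=4: CTCG vs CGAT ✗; k=5: ACTCG vs CGATA ✗; k=6: GACTCG vs CGATAG ✗; k=7: AGACTCG vs CGATAGG ✗; k=8: CAGACTCG vs CGATAGGA ✗.
Only k = 2 is perfect, so the longest perfect 3' overlap is 2.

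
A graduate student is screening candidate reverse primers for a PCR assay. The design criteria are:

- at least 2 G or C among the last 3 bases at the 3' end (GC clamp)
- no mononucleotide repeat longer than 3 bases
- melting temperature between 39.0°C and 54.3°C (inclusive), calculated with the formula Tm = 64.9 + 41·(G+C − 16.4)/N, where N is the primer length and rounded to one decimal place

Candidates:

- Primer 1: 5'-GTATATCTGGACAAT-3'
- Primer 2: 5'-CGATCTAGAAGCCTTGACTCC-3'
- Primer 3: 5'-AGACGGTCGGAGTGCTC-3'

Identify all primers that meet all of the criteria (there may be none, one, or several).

Primer 3 only.

Primer 1 (15 nt, A=5 T=5 G=3 C=2): 3' end AAT has 0 G/C, need ≥2 ✗; longest run = 2 ✓; Tm = 64.9 + 41·(5 − 16.4)/15 = 33.7°C, outside 39.0–54.3°C ✗ — fails.
Primer 2 (21 nt, A=5 T=5 G=4 C=7): 3' end TCC has 2 G/C ✓; longest run = 2 ✓; Tm = 64.9 + 41·(11 − 16.4)/21 = 54.4°C, outside 39.0–54.3°C ✗ — fails.
Primer 3 (17 nt, A=3 T=3 G=7 C=4): 3' end CTC has 2 G/C ✓; longest run = 2 ✓; Tm = 64.9 + 41·(11 − 16.4)/17 = 51.9°C ✓ — passes.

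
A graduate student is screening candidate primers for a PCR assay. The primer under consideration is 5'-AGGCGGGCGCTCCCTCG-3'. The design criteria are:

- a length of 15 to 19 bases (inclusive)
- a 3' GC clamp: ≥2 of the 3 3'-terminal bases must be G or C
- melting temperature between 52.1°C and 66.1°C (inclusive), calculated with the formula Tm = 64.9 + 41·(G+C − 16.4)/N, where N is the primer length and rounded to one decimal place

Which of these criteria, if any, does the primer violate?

Meets all criteria.

Base counts: A=1, T=2, G=7, C=7 (length 17).
length: length 17 ✓
GC clamp: 3' end TCG has 2 G/C ✓
Tm: Tm = 64.9 + 41·(14 − 16.4)/17 = 59.1°C ✓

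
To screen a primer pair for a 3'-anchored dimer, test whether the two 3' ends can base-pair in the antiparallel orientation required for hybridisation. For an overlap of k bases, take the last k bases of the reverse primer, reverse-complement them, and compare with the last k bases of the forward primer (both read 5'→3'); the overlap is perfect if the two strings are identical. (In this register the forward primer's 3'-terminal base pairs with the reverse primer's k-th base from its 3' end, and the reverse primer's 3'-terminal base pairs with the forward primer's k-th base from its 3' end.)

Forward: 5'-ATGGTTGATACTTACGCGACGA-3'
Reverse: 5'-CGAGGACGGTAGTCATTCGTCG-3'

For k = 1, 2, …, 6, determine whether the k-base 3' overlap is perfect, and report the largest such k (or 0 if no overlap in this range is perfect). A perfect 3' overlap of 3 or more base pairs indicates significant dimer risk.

Last 6 bases (5'→3') — forward …CGACGA, reverse …TCGTCG.
Reverse complement of the reverse primer's last 6 bases: CGACGA; its first k bases are the reverse complement of the reverse primer's last k bases, so a perfect k-base overlap needs the forward primer's last k bases to equal them.
Comparing (forward last k vs required): k=1: A vs C ✗; k=2: GA vs CG ✗; k=3: CGA vs CGA ✓; k=4: ACGA vs CGAC ✗; k=5: GACGA vs CGACG ✗; k=6: CGACGA vs CGACGA ✓.
Perfect overlaps at k = 3, 6; the largest is 6.

Longest perfect overlap: 6 complementary base pairs; significant dimer risk (threshold 3).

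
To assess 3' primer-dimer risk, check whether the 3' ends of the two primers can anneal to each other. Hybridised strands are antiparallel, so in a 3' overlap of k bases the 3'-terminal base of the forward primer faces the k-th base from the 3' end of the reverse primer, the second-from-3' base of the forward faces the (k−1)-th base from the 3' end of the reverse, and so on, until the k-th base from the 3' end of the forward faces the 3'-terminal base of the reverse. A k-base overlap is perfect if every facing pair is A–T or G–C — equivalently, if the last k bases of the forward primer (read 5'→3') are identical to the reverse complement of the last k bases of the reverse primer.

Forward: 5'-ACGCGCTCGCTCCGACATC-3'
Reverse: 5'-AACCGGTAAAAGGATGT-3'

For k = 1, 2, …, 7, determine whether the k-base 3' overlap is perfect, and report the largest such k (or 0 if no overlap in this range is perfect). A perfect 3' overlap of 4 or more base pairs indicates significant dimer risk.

Longest perfect overlap: 5 complementary base pairs; significant dimer risk (threshold 4).

Last 7 bases (5'→3') — forward …CGACATC, reverse …AGGATGT.
Reverse complement of the reverse primer's last 7 bases: ACATCCT; its first k bases are the reverse complement of the reverse primer's last k bases, so a perfect k-base overlap needs the forward primer's last k bases to equal them.
Comparing (forward last k vs required): k=1: C vs A ✗; k=2: TC vs AC ✗; k=3: ATC vs ACA ✗; k=4: CATC vs ACAT ✗; k=5: ACATC vs ACATC ✓; k=6: GACATC vs ACATCC ✗; k=7: CGACATC vs ACATCCT ✗.
Only k = 5 is perfect, so the longest perfect 3' overlap is 5.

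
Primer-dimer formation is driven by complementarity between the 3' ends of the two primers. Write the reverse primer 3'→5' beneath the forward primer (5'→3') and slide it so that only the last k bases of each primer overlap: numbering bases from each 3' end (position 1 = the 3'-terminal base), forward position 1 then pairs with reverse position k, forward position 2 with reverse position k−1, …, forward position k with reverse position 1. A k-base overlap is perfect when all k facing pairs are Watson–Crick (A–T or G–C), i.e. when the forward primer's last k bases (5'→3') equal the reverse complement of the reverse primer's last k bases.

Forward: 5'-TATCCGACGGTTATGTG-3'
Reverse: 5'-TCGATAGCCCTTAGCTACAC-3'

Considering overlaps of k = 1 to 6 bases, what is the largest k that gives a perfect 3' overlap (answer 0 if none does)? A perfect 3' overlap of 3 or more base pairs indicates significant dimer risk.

Longest perfect overlap: 3 complementary base pairs; significant dimer risk (threshold 3).

Last 6 bases (5'→3') — forward …TATGTG, reverse …CTACAC.
Reverse complement of the reverse primer's last 6 bases: GTGTAG; its first k bases are the reverse complement of the reverse primer's last k bases, so a perfect k-base overlap needs the forward primer's last k bases to equal them.
Comparing (forward last k vs required): k=1: G vs G ✓; k=2: TG vs GT ✗; k=3: GTG vs GTG ✓; k=4: TGTG vs GTGT ✗; k=5: ATGTG vs GTGTA ✗; k=6: TATGTG vs GTGTAG ✗.
Perfect overlaps at k = 1, 3; the largest is 3.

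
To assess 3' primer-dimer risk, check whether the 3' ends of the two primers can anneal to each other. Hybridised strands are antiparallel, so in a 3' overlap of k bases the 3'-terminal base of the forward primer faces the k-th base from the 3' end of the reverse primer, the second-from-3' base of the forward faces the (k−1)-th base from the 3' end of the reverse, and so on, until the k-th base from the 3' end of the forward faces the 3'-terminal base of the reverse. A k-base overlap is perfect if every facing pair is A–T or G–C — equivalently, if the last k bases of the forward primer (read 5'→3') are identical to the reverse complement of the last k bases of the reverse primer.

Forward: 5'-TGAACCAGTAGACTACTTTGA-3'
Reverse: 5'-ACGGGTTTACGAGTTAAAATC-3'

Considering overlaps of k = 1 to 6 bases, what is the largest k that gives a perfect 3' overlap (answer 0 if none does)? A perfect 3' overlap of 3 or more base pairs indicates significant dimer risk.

Longest perfect overlap: 2 complementary base pairs; below the dimer-risk threshold (threshold 3).

Last 6 bases (5'→3') — forward …CTTTGA, reverse …AAAATC.
Reverse complement of the reverse primer's last 6 bases: GATTTT; its first k bases are the reverse complement of the reverse primer's last k bases, so a perfect k-base overlap needs the forward primer's last k bases to equal them.
Comparing (forward last k vs required): k=1: A vs G ✗; k=2: GA vs GA ✓; k=3: TGA vs GAT ✗; k=4: TTGA vs GATT ✗; k=5: TTTGA vs GATTT ✗; k=6: CTTTGA vs GATTTT ✗.
Only k = 2 is perfect, so the longest perfect 3' overlap is 2.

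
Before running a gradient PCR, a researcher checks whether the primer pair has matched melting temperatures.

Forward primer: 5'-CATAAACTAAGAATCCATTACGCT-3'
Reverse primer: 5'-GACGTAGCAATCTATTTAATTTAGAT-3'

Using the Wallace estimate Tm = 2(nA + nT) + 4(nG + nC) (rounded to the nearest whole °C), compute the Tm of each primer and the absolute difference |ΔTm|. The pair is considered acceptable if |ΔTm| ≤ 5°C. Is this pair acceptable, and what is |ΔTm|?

|ΔTm| = 2°C; the pair is acceptable.

Forward: A=10 T=6 G=2 C=6 → Tm = 2·16 + 4·8 = 64°C.
Reverse: A=9 T=10 G=4 C=3 → Tm = 2·19 + 4·7 = 66°C.
|ΔTm| = |64 − 66| = 2°C, ≤ 5°C.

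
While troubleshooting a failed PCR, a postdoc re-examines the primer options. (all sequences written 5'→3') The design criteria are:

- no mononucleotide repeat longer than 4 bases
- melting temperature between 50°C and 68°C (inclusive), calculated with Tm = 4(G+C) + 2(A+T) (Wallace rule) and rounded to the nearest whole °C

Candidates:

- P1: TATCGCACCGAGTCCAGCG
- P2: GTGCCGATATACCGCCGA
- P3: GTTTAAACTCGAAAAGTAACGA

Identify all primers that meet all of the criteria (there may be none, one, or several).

P1, P2 and P3.

P1 (19 nt, A=4 T=3 G=5 C=7): longest run = 2 ✓; Tm = 2·7 + 4·12 = 62°C ✓ — passes.
P2 (18 nt, A=4 T=3 G=5 C=6): longest run = 2 ✓; Tm = 2·7 + 4·11 = 58°C ✓ — passes.
P3 (22 nt, A=10 T=5 G=4 C=3): longest run = 4 ✓; Tm = 2·15 + 4·7 = 58°C ✓ — passes.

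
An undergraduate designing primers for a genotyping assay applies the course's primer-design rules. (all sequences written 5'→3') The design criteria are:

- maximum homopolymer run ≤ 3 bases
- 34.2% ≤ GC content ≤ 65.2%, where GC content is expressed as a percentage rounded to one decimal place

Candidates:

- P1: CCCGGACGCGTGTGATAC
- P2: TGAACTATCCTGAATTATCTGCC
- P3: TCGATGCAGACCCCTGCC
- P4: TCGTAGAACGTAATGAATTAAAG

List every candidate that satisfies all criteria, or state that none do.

P2 only.

P1 (18 nt, A=3 T=3 G=6 C=6): longest run = 3 ✓; GC 12/18 = 66.7%, outside 34.2–65.2% ✗ — fails.
P2 (23 nt, A=6 T=8 G=3 C=6): longest run = 2 ✓; GC 9/23 = 39.1% ✓ — passes.
P3 (18 nt, A=3 T=3 G=4 C=8): longest run = 4, exceeds 3 ✗; GC 12/18 = 66.7%, outside 34.2–65.2% ✗ — fails.
P4 (23 nt, A=10 T=6 G=5 C=2): longest run = 3 ✓; GC 7/23 = 30.4%, outside 34.2–65.2% ✗ — fails.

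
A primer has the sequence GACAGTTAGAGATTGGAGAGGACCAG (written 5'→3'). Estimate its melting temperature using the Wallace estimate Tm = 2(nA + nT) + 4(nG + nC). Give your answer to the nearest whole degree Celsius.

Base counts: A=9, T=4, G=10, C=3 (length 26).
Tm = 2·(9+4) + 4·(10+3) = 2·13 + 4·13 = 26 + 52 = 78°C.

78°C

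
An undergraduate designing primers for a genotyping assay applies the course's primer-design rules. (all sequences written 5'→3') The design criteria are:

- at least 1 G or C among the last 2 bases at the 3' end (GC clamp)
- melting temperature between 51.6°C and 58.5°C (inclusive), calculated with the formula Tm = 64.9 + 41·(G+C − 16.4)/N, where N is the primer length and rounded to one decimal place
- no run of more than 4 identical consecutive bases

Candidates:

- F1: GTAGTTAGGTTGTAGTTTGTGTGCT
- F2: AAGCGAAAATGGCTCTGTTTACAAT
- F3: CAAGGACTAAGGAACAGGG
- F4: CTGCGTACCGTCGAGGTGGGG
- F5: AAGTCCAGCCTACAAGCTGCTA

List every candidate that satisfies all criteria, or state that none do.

F1 only.

F1 (25 nt, A=3 T=12 G=9 C=1): 3' end CT has 1 G/C ✓; Tm = 64.9 + 41·(10 − 16.4)/25 = 54.4°C ✓; longest run = 3 ✓ — passes.
F2 (25 nt, A=9 T=7 G=5 C=4): 3' end AT has 0 G/C, need ≥1 ✗; Tm = 64.9 + 41·(9 − 16.4)/25 = 52.8°C ✓; longest run = 4 ✓ — fails.
F3 (19 nt, A=8 T=1 G=7 C=3): 3' end GG has 2 G/C ✓; Tm = 64.9 + 41·(10 − 16.4)/19 = 51.1°C, outside 51.6–58.5°C ✗; longest run = 3 ✓ — fails.
F4 (21 nt, A=2 T=4 G=10 C=5): 3' end GG has 2 G/C ✓; Tm = 64.9 + 41·(15 − 16.4)/21 = 62.2°C, outside 51.6–58.5°C ✗; longest run = 4 ✓ — fails.
F5 (22 nt, A=7 T=4 G=4 C=7): 3' end TA has 0 G/C, need ≥1 ✗; Tm = 64.9 + 41·(11 − 16.4)/22 = 54.8°C ✓; longest run = 2 ✓ — fails.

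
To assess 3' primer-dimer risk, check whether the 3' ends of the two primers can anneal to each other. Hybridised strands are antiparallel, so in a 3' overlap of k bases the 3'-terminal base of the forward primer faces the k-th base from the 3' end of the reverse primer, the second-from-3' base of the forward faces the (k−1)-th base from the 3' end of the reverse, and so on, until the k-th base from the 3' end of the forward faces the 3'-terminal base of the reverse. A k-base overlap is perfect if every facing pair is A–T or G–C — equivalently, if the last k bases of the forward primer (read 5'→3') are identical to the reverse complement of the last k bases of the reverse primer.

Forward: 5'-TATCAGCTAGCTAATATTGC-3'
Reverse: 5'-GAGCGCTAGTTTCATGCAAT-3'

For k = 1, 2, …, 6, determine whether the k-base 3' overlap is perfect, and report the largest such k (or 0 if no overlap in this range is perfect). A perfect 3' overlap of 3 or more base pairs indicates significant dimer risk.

Longest perfect overlap: 5 complementary base pairs; significant dimer risk (threshold 3).

Last 6 bases (5'→3') — forward …TATTGC, reverse …TGCAAT.
Reverse complement of the reverse primer's last 6 bases: ATTGCA; its first k bases are the reverse complement of the reverse primer's last k bases, so a perfect k-base overlap needs the forward primer's last k bases to equal them.
Comparing (forward last k vs required): k=1: C vs A ✗; k=2: GC vs AT ✗; k=3: TGC vs ATT ✗; k=4: TTGC vs ATTG ✗; k=5: ATTGC vs ATTGC ✓; k=6: TATTGC vs ATTGCA ✗.
Only k = 5 is perfect, so the longest perfect 3' overlap is 5.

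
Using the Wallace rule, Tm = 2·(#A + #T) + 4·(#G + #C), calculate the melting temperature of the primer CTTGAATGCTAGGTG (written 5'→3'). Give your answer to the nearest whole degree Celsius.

Base counts: A=3, T=5, G=5, C=2 (length 15).
Tm = 2·(3+5) + 4·(5+2) = 2·8 + 4·7 = 16 + 28 = 44°C.

44°C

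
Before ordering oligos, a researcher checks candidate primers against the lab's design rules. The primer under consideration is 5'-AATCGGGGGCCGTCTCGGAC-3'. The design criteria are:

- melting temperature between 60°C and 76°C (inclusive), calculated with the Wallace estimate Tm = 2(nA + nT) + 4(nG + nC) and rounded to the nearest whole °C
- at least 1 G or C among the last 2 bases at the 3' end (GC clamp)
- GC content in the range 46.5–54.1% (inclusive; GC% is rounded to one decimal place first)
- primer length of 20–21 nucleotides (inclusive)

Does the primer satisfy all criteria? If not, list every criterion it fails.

Base counts: A=3, T=3, G=8, C=6 (length 20).
Tm: Tm = 2·6 + 4·14 = 68°C ✓
GC clamp: 3' end AC has 1 G/C ✓
GC content: GC 14/20 = 70.0%, outside 46.5–54.1% ✗
length: length 20 ✓

Fails: GC content.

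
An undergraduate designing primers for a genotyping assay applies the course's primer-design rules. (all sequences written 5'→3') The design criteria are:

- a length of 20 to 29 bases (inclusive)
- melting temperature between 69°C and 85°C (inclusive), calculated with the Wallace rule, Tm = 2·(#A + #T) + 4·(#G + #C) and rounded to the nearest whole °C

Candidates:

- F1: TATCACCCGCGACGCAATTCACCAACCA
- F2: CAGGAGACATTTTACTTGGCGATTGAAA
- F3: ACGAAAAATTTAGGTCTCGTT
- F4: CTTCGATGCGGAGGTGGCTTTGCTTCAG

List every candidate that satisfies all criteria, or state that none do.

F1 (28 nt, A=9 T=4 G=3 C=12): length 28 ✓; Tm = 2·13 + 4·15 = 86°C, outside 69–85°C ✗ — fails.
F2 (28 nt, A=9 T=8 G=7 C=4): length 28 ✓; Tm = 2·17 + 4·11 = 78°C ✓ — passes.
F3 (21 nt, A=7 T=7 G=4 C=3): length 21 ✓; Tm = 2·14 + 4·7 = 56°C, outside 69–85°C ✗ — fails.
F4 (28 nt, A=3 T=9 G=10 C=6): length 28 ✓; Tm = 2·12 + 4·16 = 88°C, outside 69–85°C ✗ — fails.

F2 only.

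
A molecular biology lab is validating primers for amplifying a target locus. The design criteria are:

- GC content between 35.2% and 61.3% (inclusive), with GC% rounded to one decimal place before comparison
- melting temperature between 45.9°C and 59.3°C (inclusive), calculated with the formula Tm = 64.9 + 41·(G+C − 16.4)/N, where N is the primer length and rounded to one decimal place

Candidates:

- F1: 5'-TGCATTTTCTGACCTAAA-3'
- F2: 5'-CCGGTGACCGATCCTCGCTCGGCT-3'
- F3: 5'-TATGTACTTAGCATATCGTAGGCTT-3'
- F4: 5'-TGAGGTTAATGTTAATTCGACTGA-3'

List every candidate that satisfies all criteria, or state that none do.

F1 (18 nt, A=5 T=7 G=2 C=4): GC 6/18 = 33.3%, outside 35.2–61.3% ✗; Tm = 64.9 + 41·(6 − 16.4)/18 = 41.2°C, outside 45.9–59.3°C ✗ — fails.
F2 (24 nt, A=2 T=5 G=7 C=10): GC 17/24 = 70.8%, outside 35.2–61.3% ✗; Tm = 64.9 + 41·(17 − 16.4)/24 = 65.9°C, outside 45.9–59.3°C ✗ — fails.
F3 (25 nt, A=6 T=10 G=5 C=4): GC 9/25 = 36.0% ✓; Tm = 64.9 + 41·(9 − 16.4)/25 = 52.8°C ✓ — passes.
F4 (24 nt, A=7 T=9 G=6 C=2): GC 8/24 = 33.3%, outside 35.2–61.3% ✗; Tm = 64.9 + 41·(8 − 16.4)/24 = 50.6°C ✓ — fails.

F3 only.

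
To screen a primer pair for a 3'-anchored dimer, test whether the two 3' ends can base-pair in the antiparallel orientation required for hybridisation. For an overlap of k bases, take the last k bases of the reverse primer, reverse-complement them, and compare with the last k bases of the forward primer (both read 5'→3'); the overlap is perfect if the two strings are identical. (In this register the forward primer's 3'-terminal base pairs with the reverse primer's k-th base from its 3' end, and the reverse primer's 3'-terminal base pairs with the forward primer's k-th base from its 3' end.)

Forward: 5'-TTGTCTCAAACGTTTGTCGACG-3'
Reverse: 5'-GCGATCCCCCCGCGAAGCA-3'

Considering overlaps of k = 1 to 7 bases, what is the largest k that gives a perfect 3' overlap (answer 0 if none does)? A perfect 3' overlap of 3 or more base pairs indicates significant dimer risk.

Longest perfect overlap: 0 complementary base pairs; below the dimer-risk threshold (threshold 3).

Last 7 bases (5'→3') — forward …GTCGACG, reverse …CGAAGCA.
Reverse complement of the reverse primer's last 7 bases: TGCTTCG; its first k bases are the reverse complement of the reverse primer's last k bases, so a perfect k-base overlap needs the forward primer's last k bases to equal them.
Comparing (forward last k vs required): k=1: G vs T ✗; k=2: CG vs TG ✗; k=3: ACG vs TGC ✗; k=4: GACG vs TGCT ✗; k=5: CGACG vs TGCTT ✗; k=6: TCGACG vs TGCTTC ✗; k=7: GTCGACG vs TGCTTCG ✗.
No overlap length from 1 to 7 is perfect, so the longest perfect 3' overlap is 0.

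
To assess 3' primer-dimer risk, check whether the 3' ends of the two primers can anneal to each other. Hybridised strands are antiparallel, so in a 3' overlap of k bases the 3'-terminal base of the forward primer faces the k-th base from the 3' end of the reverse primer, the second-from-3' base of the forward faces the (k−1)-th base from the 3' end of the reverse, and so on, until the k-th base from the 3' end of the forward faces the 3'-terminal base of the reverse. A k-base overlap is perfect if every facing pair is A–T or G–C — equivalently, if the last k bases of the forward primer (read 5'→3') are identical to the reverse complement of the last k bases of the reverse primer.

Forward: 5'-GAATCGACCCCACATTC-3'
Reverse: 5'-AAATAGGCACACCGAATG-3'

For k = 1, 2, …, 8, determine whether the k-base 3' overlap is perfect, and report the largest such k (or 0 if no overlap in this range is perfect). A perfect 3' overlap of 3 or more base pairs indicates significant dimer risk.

Last 8 bases (5'→3') — forward …CCACATTC, reverse …ACCGAATG.
Reverse complement of the reverse primer's last 8 bases: CATTCGGT; its first k bases are the reverse complement of the reverse primer's last k bases, so a perfect k-base overlap needs the forward primer's last k bases to equal them.
Comparing (forward last k vs required): k=1: C vs C ✓; k=2: TC vs CA ✗; k=3: TTC vs CAT ✗; k=4: ATTC vs CATT ✗; k=5: CATTC vs CATTC ✓; k=6: ACATTC vs CATTCG ✗; k=7: CACATTC vs CATTCGG ✗; k=8: CCACATTC vs CATTCGGT ✗.
Perfect overlaps at k = 1, 5; the largest is 5.

Longest perfect overlap: 5 complementary base pairs; significant dimer risk (threshold 3).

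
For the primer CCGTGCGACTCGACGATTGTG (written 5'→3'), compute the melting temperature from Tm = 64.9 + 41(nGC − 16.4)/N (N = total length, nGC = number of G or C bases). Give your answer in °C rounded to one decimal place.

Base counts: A=3, T=5, G=7, C=6; G+C = 13, N = 21.
Tm = 64.9 + 41·(13 − 16.4)/21 = 64.9 + -139.40/21 = 58.3°C.

58.3°C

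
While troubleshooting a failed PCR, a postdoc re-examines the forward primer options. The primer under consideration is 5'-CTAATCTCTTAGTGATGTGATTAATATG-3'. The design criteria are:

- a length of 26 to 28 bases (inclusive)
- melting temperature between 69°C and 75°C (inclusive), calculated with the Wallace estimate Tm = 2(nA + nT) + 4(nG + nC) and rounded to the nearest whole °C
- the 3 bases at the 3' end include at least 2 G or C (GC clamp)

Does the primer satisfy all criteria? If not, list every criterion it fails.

Fails: GC clamp.

Base counts: A=8, T=12, G=5, C=3 (length 28).
length: length 28 ✓
Tm: Tm = 2·20 + 4·8 = 72°C ✓
GC clamp: 3' end ATG has 1 G/C, need ≥2 ✗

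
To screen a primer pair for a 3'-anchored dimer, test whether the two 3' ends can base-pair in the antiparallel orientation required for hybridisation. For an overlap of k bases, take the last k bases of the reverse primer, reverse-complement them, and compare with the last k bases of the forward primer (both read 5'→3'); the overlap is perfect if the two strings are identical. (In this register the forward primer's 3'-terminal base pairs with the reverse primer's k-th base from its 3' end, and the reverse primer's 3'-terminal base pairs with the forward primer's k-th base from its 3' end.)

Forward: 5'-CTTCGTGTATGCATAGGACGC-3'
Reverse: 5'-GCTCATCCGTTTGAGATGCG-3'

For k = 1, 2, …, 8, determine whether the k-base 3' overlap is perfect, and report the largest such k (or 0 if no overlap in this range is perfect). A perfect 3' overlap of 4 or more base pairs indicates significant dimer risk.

Longest perfect overlap: 3 complementary base pairs; below the dimer-risk threshold (threshold 4).

Last 8 bases (5'→3') — forward …TAGGACGC, reverse …GAGATGCG.
Reverse complement of the reverse primer's last 8 bases: CGCATCTC; its first k bases are the reverse complement of the reverse primer's last k bases, so a perfect k-base overlap needs the forward primer's last k bases to equal them.
Comparing (forward last k vs required): k=1: C vs C ✓; k=2: GC vs CG ✗; k=3: CGC vs CGC ✓; k=4: ACGC vs CGCA ✗; k=5: GACGC vs CGCAT ✗; k=6: GGACGC vs CGCATC ✗; k=7: AGGACGC vs CGCATCT ✗; k=8: TAGGACGC vs CGCATCTC ✗.
Perfect overlaps at k = 1, 3; the largest is 3.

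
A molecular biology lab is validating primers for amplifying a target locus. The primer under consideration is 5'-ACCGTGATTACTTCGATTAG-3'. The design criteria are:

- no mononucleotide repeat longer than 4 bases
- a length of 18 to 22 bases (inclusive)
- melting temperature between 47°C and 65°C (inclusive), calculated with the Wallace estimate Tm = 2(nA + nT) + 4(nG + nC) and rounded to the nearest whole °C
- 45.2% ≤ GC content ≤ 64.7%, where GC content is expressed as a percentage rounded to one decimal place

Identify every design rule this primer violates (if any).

Base counts: A=5, T=7, G=4, C=4 (length 20).
homopolymer run: longest run = 2 ✓
length: length 20 ✓
Tm: Tm = 2·12 + 4·8 = 56°C ✓
GC content: GC 8/20 = 40.0%, outside 45.2–64.7% ✗

Fails: GC content.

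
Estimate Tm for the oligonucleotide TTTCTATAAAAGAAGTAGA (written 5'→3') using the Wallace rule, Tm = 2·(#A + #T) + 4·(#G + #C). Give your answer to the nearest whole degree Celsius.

Base counts: A=9, T=6, G=3, C=1 (length 19).
Tm = 2·(9+6) + 4·(3+1) = 2·15 + 4·4 = 30 + 16 = 46°C.

46°C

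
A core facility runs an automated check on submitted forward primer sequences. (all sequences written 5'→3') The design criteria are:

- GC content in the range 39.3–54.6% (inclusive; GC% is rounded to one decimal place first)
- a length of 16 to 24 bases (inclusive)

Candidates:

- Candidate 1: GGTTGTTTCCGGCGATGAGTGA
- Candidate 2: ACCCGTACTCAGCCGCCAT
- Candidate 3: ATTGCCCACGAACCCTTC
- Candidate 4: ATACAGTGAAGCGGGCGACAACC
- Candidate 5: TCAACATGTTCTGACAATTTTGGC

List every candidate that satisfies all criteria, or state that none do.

Candidate 1 only.

Candidate 1 (22 nt, A=3 T=7 G=9 C=3): GC 12/22 = 54.5% ✓; length 22 ✓ — passes.
Candidate 2 (19 nt, A=4 T=3 G=3 C=9): GC 12/19 = 63.2%, outside 39.3–54.6% ✗; length 19 ✓ — fails.
Candidate 3 (18 nt, A=4 T=4 G=2 C=8): GC 10/18 = 55.6%, outside 39.3–54.6% ✗; length 18 ✓ — fails.
Candidate 4 (23 nt, A=8 T=2 G=7 C=6): GC 13/23 = 56.5%, outside 39.3–54.6% ✗; length 23 ✓ — fails.
Candidate 5 (24 nt, A=6 T=9 G=4 C=5): GC 9/24 = 37.5%, outside 39.3–54.6% ✗; length 24 ✓ — fails.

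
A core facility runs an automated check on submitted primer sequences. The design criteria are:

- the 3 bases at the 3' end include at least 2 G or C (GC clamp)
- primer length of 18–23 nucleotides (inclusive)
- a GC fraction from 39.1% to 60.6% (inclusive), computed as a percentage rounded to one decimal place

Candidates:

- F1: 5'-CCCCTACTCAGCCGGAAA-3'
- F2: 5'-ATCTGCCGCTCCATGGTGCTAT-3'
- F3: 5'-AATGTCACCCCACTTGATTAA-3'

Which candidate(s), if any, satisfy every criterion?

None of the candidates satisfy all criteria.

F1 (18 nt, A=5 T=2 G=3 C=8): 3' end AAA has 0 G/C, need ≥2 ✗; length 18 ✓; GC 11/18 = 61.1%, outside 39.1–60.6% ✗ — fails.
F2 (22 nt, A=3 T=7 G=5 C=7): 3' end TAT has 0 G/C, need ≥2 ✗; length 22 ✓; GC 12/22 = 54.5% ✓ — fails.
F3 (21 nt, A=7 T=6 G=2 C=6): 3' end TAA has 0 G/C, need ≥2 ✗; length 21 ✓; GC 8/21 = 38.1%, outside 39.1–60.6% ✗ — fails.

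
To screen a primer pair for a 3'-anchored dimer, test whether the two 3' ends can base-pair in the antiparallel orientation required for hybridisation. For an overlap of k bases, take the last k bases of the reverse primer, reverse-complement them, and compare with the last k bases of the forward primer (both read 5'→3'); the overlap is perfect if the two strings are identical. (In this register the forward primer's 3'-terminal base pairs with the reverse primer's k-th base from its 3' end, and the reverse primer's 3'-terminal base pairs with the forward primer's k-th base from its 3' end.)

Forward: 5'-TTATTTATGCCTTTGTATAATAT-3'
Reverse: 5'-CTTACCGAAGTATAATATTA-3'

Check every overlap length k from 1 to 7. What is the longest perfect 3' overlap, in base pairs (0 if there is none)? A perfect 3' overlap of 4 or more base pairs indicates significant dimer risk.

Last 7 bases (5'→3') — forward …ATAATAT, reverse …AATATTA.
Reverse complement of the reverse primer's last 7 bases: TAATATT; its first k bases are the reverse complement of the reverse primer's last k bases, so a perfect k-base overlap needs the forward primer's last k bases to equal them.
Comparing (forward last k vs required): k=1: T vs T ✓; k=2: AT vs TA ✗; k=3: TAT vs TAA ✗; k=4: ATAT vs TAAT ✗; k=5: AATAT vs TAATA ✗; k=6: TAATAT vs TAATAT ✓; k=7: ATAATAT vs TAATATT ✗.
Perfect overlaps at k = 1, 6; the largest is 6.

Longest perfect overlap: 6 complementary base pairs; significant dimer risk (threshold 4).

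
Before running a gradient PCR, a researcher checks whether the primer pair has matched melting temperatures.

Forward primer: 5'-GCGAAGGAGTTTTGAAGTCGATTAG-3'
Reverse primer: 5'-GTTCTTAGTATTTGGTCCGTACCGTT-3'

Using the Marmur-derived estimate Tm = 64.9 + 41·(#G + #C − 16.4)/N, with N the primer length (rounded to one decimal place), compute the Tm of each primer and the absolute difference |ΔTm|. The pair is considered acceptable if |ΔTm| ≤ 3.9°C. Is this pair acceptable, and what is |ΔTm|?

|ΔTm| = 0.4°C; the pair is acceptable.

Forward: G+C = 11, N = 25 → Tm = 64.9 + 41·(11 − 16.4)/25 = 56.0°C.
Reverse: G+C = 11, N = 26 → Tm = 64.9 + 41·(11 − 16.4)/26 = 56.4°C.
|ΔTm| = |56.0 − 56.4| = 0.4°C, ≤ 3.9°C.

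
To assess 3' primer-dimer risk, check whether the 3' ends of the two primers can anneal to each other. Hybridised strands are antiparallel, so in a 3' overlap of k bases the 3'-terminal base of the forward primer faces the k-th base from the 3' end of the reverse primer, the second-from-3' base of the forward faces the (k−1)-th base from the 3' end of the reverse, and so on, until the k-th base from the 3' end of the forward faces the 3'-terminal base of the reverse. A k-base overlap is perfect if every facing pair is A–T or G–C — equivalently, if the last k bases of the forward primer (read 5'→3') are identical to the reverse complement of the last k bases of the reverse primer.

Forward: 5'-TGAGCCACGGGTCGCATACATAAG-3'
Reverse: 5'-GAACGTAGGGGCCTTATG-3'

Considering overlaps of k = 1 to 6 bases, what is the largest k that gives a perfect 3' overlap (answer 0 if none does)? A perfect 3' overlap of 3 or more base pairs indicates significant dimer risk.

Longest perfect overlap: 6 complementary base pairs; significant dimer risk (threshold 3).

Last 6 bases (5'→3') — forward …CATAAG, reverse …CTTATG.
Reverse complement of the reverse primer's last 6 bases: CATAAG; its first k bases are the reverse complement of the reverse primer's last k bases, so a perfect k-base overlap needs the forward primer's last k bases to equal them.
Comparing (forward last k vs required): k=1: G vs C ✗; k=2: AG vs CA ✗; k=3: AAG vs CAT ✗; k=4: TAAG vs CATA ✗; k=5: ATAAG vs CATAA ✗; k=6: CATAAG vs CATAAG ✓.
Only k = 6 is perfect, so the longest perfect 3' overlap is 6.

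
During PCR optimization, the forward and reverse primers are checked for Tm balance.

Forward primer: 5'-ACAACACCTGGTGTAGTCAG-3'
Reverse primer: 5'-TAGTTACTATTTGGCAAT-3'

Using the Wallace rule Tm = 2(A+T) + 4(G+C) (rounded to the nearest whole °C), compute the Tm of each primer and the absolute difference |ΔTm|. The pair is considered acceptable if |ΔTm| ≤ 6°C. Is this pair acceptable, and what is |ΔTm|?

|ΔTm| = 14°C; the pair is not acceptable.

Forward: A=6 T=4 G=5 C=5 → Tm = 2·10 + 4·10 = 60°C.
Reverse: A=5 T=8 G=3 C=2 → Tm = 2·13 + 4·5 = 46°C.
|ΔTm| = |60 − 46| = 14°C, > 6°C.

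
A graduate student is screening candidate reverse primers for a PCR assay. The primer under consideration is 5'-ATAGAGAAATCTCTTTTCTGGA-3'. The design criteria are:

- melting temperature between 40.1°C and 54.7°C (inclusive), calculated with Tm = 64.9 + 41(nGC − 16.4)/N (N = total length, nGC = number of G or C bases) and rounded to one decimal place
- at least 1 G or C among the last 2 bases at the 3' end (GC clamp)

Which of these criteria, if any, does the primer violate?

Base counts: A=7, T=8, G=4, C=3 (length 22).
Tm: Tm = 64.9 + 41·(7 − 16.4)/22 = 47.4°C ✓
GC clamp: 3' end GA has 1 G/C ✓

Meets all criteria.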